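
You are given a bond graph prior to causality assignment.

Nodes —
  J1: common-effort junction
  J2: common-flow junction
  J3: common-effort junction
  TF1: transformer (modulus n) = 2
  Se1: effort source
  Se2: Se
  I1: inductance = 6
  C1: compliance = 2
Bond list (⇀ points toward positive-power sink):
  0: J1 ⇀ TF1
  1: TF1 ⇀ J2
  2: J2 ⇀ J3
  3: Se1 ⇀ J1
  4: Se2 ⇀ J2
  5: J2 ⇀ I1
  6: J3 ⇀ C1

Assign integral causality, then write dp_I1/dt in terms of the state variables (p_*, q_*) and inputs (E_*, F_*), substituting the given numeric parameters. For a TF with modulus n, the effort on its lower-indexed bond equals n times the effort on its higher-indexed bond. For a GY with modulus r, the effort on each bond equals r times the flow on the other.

dp_I1/dt = E_Se1/2 + E_Se2 - q_C1/2

#3 →J1  (Se1 fixes effort; stroke away)
#4 →J2  (Se2 fixes effort; stroke away)
#0 →TF1  (common-e at J1 fixed by 3)
#1 →J2  (TF1 one-in-one-out from 0)
#5 →I1  (I1 integral (f out))
#2 →J2  (J2 flow already set via bond 5)
#6 →J3  (closing 0-jn rule on J3)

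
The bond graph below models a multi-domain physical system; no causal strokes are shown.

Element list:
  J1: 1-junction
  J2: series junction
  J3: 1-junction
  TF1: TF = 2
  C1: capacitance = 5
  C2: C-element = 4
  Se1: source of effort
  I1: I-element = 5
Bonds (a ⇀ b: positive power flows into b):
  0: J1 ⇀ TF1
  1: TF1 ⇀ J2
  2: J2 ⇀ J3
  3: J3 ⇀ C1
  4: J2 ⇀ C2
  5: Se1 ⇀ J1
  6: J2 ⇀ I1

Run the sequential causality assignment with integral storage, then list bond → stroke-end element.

#5 |J1  (Se1: effort source, stroke at far end)
#0 |TF1  (J1 needs exactly one f-in)
#1 |J2  (through TF1, causality passes straight; one stroke at TF1)
#3 |J3  (prefer integral on C1)
#2 |J2  (closing 1-jn rule on J3)
#4 |J2  (prefer integral on C2)
#6 |I1  (closing 1-jn rule on J2)

b0 →TF1
b1 →J2
b2 →J2
b3 →J3
b4 →J2
b5 →J1
b6 →I1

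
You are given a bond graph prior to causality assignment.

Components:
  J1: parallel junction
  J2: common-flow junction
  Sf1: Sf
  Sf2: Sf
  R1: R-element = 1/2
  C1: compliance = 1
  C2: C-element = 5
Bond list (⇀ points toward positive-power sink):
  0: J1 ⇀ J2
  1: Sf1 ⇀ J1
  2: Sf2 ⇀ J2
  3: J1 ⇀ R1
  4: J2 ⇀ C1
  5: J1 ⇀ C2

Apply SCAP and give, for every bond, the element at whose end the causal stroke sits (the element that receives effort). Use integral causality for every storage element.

β0 |J2
β1 |Sf1
β2 |Sf2
β3 |R1
β4 |J2
β5 |J1

b1 stroke→Sf1  (Sf1 (Sf) sets flow on bond)
b2 stroke→Sf2  (Sf2: flow source, stroke at near end)
b0 stroke→J2  (J2 flow already set via bond 2)
b4 stroke→J2  (common-f at J2 fixed by 2)
b5 stroke→J1  (prefer integral on C2)
b3 stroke→R1  (J1 effort already set via bond 5)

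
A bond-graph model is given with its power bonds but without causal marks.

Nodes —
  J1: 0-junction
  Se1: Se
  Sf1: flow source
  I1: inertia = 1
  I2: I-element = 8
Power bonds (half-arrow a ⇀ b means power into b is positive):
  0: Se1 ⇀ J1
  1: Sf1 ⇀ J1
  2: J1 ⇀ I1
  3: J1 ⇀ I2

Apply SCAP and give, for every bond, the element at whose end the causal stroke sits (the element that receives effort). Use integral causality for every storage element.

b0 |J1  (Se1 fixes effort; stroke away)
b1 |Sf1  (Sf1: flow source, stroke at near end)
b2 |I1  (J1: bond 0 brought effort, rest push out)
b3 |I2  (common-e at J1 fixed by 0)

β0 stroke at J1
β1 stroke at Sf1
β2 stroke at I1
β3 stroke at I2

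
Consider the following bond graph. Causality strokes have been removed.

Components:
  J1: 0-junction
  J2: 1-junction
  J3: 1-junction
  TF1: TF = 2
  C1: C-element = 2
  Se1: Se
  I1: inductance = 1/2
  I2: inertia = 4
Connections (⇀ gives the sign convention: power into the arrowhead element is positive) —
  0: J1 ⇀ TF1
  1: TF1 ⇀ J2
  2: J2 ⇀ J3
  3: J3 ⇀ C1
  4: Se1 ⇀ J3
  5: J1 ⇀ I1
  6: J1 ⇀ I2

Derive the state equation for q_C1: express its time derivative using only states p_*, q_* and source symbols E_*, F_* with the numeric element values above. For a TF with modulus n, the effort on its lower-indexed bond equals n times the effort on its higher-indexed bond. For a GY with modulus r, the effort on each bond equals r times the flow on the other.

β4 |J3  (Se1 (Se) sets effort on bond)
β3 |J3  (prefer integral on C1)
β2 |J2  (J3 needs exactly one f-in)
β1 |TF1  (J2: last free bond brings flow in)
β0 |J1  (through TF1, causality passes straight; one stroke at TF1)
β5 |I1  (J1 effort already set via bond 0)
β6 |I2  (J1: bond 0 brought effort, rest push out)

dq_C1/dt = -4*p_I1 - p_I2/2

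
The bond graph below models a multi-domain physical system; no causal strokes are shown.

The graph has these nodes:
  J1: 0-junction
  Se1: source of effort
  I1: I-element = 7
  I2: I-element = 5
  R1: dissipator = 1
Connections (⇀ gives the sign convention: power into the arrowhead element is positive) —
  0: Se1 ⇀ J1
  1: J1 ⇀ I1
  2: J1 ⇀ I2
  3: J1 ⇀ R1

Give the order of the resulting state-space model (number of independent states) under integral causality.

2  (I1, I2 all integral)

#0 stroke at J1  (Se1: effort source, stroke at far end)
#1 stroke at I1  (0-jn J1 has e-setter on 0)
#2 stroke at I2  (common-e at J1 fixed by 0)
#3 stroke at R1  (J1: bond 0 brought effort, rest push out)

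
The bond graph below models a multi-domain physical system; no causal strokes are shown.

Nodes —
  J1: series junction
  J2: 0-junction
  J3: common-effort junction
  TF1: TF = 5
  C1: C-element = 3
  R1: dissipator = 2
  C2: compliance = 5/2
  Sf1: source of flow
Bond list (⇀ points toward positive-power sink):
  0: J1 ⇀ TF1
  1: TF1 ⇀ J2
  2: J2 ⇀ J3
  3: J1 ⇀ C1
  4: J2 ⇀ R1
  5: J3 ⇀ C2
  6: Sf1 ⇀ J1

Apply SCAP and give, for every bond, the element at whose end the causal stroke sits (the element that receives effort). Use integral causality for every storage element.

b0 stroke→J1
b1 stroke→TF1
b2 stroke→J2
b3 stroke→J1
b4 stroke→R1
b5 stroke→J3
b6 stroke→Sf1

b6 stroke at Sf1  (Sf1 fixes flow; stroke at Sf1)
b0 stroke at J1  (J1 flow already set via bond 6)
b3 stroke at J1  (common-f at J1 fixed by 6)
b1 stroke at TF1  (TF1: transformer flips bond 0)
b5 stroke at J3  (C2: C, integral causality)
b2 stroke at J2  (common-e at J3 fixed by 5)
b4 stroke at R1  (0-jn J2 has e-setter on 2)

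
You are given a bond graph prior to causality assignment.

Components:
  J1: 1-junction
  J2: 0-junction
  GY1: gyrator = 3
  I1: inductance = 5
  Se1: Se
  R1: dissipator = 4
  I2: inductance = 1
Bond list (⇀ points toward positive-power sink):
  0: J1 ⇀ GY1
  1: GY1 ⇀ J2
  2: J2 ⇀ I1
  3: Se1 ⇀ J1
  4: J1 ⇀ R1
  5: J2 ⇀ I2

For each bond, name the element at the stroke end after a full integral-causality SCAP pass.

bond 3 →J1  (Se1: effort source, stroke at far end)
bond 2 →I1  (prefer integral on I1)
bond 5 →I2  (I2 outputs flow p/I2)
bond 1 →J2  (J2: last free bond brings effort in)
bond 0 →J1  (through GY1, causality inverts; strokes same side of GY1)
bond 4 →R1  (J1: last free bond brings flow in)

#0 |J1
#1 |J2
#2 |I1
#3 |J1
#4 |R1
#5 |I2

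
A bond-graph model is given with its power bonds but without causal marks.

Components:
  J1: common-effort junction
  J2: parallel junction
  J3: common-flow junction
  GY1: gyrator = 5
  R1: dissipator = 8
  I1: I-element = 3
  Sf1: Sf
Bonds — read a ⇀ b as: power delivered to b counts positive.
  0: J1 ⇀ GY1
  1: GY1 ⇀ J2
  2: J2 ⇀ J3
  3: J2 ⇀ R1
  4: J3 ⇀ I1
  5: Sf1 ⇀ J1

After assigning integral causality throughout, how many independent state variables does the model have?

#5 →Sf1  (Sf1 fixes flow; stroke at Sf1)
#0 →J1  (J1: last free bond brings effort in)
#1 →J2  (through GY1, causality inverts; strokes same side of GY1)
#2 →J3  (J2 effort already set via bond 1)
#3 →R1  (J2 effort already set via bond 1)
#4 →I1  (J3 needs exactly one f-in)

1  (I1 all integral)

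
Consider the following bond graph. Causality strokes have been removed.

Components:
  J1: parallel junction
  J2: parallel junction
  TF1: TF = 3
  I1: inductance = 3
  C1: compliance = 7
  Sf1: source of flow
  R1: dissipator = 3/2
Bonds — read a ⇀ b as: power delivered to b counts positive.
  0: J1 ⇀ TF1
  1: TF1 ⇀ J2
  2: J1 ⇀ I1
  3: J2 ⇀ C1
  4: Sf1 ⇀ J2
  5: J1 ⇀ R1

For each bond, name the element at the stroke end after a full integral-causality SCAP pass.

#4 stroke at Sf1  (Sf1 (Sf) sets flow on bond)
#2 stroke at I1  (I1 outputs flow p/I1)
#3 stroke at J2  (prefer integral on C1)
#1 stroke at TF1  (J2 effort already set via bond 3)
#0 stroke at J1  (TF TF1: opposite of bond 1)
#5 stroke at R1  (common-e at J1 fixed by 0)

#0 stroke→J1
#1 stroke→TF1
#2 stroke→I1
#3 stroke→J2
#4 stroke→Sf1
#5 stroke→R1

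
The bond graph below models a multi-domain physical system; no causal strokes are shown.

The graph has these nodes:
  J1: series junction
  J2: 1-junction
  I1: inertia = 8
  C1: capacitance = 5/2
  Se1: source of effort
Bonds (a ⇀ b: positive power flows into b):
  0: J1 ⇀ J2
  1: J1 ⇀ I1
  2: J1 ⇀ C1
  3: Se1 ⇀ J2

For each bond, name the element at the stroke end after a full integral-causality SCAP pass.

b0 stroke at J1
b1 stroke at I1
b2 stroke at J1
b3 stroke at J2

#3 |J2  (source Se1 imposes e)
#0 |J1  (J2 needs exactly one f-in)
#1 |I1  (I1: I, integral causality)
#2 |J1  (common-f at J1 fixed by 1)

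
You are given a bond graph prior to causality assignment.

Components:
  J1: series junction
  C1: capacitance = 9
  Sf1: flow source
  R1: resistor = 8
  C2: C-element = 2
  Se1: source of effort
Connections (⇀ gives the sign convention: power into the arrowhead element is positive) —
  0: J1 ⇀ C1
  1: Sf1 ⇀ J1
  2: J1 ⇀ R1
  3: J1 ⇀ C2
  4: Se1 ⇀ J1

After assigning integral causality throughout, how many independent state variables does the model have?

bond 1 →Sf1  (Sf1: flow source, stroke at near end)
bond 4 →J1  (Se1 (Se) sets effort on bond)
bond 0 →J1  (J1: bond 1 brought flow, rest push out)
bond 2 →J1  (1-jn J1 has f-setter on 1)
bond 3 →J1  (common-f at J1 fixed by 1)

2  (C1, C2 all integral)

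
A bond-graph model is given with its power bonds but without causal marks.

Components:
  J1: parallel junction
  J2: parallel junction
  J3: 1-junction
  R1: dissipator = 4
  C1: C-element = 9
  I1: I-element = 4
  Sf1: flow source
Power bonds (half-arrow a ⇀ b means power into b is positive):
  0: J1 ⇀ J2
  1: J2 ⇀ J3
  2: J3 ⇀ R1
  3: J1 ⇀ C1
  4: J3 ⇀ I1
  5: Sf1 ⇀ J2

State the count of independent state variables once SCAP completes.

2  (C1, I1 all integral)

#5 stroke→Sf1  (Sf1 (Sf) sets flow on bond)
#3 stroke→J1  (C1 outputs effort q/C1)
#0 stroke→J2  (J1: bond 3 brought effort, rest push out)
#1 stroke→J3  (0-jn J2 has e-setter on 0)
#4 stroke→I1  (I1 integral (f out))
#2 stroke→J3  (J3: bond 4 brought flow, rest push out)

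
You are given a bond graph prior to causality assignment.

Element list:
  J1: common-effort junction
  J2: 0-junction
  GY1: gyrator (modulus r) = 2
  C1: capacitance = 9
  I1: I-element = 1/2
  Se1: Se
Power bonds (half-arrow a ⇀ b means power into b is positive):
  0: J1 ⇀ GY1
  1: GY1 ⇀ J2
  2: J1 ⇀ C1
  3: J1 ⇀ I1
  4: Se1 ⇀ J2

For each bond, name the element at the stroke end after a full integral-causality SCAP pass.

#4 stroke→J2  (Se1 fixes effort; stroke away)
#1 stroke→GY1  (0-jn J2 has e-setter on 4)
#0 stroke→GY1  (GY1 both-in/both-out from 1)
#2 stroke→J1  (C1 integral (e out))
#3 stroke→I1  (0-jn J1 has e-setter on 2)

bond 0 →GY1
bond 1 →GY1
bond 2 →J1
bond 3 →I1
bond 4 →J2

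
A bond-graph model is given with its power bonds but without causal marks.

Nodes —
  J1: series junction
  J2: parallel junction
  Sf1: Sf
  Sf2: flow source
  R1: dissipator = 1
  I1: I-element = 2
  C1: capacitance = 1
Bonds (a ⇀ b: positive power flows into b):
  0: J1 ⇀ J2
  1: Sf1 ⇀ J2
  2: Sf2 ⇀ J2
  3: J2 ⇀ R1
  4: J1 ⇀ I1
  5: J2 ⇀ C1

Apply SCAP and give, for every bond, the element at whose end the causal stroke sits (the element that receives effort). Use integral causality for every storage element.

#0 |J1
#1 |Sf1
#2 |Sf2
#3 |R1
#4 |I1
#5 |J2

β1 stroke→Sf1  (source Sf1 imposes f)
β2 stroke→Sf2  (Sf2 fixes flow; stroke at Sf2)
β4 stroke→I1  (I1: I, integral causality)
β0 stroke→J1  (J1 flow already set via bond 4)
β5 stroke→J2  (prefer integral on C1)
β3 stroke→R1  (common-e at J2 fixed by 5)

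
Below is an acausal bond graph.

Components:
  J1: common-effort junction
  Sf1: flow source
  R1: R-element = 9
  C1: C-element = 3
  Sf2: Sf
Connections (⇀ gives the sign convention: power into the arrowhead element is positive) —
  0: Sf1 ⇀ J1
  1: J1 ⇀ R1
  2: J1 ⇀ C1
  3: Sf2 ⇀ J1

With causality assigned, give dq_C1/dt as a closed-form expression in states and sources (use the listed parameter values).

dq_C1/dt = F_Sf1 + F_Sf2 - q_C1/27

bond 0 →Sf1  (Sf1: flow source, stroke at near end)
bond 3 →Sf2  (source Sf2 imposes f)
bond 2 →J1  (C1 outputs effort q/C1)
bond 1 →R1  (common-e at J1 fixed by 2)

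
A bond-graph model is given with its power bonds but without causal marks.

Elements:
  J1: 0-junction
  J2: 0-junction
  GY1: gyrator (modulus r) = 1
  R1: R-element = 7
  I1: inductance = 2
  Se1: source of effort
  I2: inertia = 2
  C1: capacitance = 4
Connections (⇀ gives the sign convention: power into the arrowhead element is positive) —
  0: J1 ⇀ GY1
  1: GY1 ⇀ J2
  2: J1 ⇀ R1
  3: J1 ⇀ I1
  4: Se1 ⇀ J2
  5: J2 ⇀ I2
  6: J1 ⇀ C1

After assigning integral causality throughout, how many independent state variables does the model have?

3  (C1, I1, I2 all integral)

β4 stroke at J2  (Se1 fixes effort; stroke away)
β1 stroke at GY1  (J2: bond 4 brought effort, rest push out)
β5 stroke at I2  (common-e at J2 fixed by 4)
β0 stroke at GY1  (through GY1, causality inverts; strokes same side of GY1)
β3 stroke at I1  (I1: I, integral causality)
β6 stroke at J1  (C1 integral (e out))
β2 stroke at R1  (J1 effort already set via bond 6)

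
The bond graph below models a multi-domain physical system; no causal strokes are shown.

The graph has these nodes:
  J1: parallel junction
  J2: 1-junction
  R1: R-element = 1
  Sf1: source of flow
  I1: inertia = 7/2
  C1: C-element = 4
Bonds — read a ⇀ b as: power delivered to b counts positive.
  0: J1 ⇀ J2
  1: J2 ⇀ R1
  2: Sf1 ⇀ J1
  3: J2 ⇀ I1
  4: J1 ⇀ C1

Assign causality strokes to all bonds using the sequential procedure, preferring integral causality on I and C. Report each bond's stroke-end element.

bond 0 stroke→J2
bond 1 stroke→J2
bond 2 stroke→Sf1
bond 3 stroke→I1
bond 4 stroke→J1

#2 stroke→Sf1  (Sf1: flow source, stroke at near end)
#3 stroke→I1  (prefer integral on I1)
#0 stroke→J2  (J2 flow already set via bond 3)
#1 stroke→J2  (J2: bond 3 brought flow, rest push out)
#4 stroke→J1  (closing 0-jn rule on J1)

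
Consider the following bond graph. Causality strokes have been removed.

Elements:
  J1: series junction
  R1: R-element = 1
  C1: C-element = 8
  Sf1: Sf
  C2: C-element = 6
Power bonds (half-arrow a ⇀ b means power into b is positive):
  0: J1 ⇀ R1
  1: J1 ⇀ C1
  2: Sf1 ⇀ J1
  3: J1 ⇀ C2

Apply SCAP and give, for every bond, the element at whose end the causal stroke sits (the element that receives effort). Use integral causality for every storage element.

b2 stroke at Sf1  (Sf1 fixes flow; stroke at Sf1)
b0 stroke at J1  (J1: bond 2 brought flow, rest push out)
b1 stroke at J1  (J1: bond 2 brought flow, rest push out)
b3 stroke at J1  (J1 flow already set via bond 2)

b0 |J1
b1 |J1
b2 |Sf1
b3 |J1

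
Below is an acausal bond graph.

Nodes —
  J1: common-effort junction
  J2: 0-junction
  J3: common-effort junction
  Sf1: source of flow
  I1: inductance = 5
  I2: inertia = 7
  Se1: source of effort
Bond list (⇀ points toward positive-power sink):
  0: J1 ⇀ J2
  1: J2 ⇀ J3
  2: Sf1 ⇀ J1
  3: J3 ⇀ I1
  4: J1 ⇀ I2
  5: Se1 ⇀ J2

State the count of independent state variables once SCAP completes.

bond 2 stroke→Sf1  (source Sf1 imposes f)
bond 5 stroke→J2  (source Se1 imposes e)
bond 0 stroke→J1  (0-jn J2 has e-setter on 5)
bond 1 stroke→J3  (0-jn J2 has e-setter on 5)
bond 3 stroke→I1  (0-jn J3 has e-setter on 1)
bond 4 stroke→I2  (J1: bond 0 brought effort, rest push out)

2  (I1, I2 all integral)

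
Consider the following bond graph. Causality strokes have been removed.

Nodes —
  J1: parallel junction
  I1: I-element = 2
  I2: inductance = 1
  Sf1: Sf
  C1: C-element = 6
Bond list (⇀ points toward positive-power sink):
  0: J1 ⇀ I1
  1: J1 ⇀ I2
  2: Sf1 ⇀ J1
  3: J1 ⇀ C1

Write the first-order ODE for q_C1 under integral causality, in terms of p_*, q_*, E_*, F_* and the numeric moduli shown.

b2 →Sf1  (source Sf1 imposes f)
b0 →I1  (I1 outputs flow p/I1)
b1 →I2  (I2 integral (f out))
b3 →J1  (only one effort-in slot at J1)

dq_C1/dt = F_Sf1 - p_I1/2 - p_I2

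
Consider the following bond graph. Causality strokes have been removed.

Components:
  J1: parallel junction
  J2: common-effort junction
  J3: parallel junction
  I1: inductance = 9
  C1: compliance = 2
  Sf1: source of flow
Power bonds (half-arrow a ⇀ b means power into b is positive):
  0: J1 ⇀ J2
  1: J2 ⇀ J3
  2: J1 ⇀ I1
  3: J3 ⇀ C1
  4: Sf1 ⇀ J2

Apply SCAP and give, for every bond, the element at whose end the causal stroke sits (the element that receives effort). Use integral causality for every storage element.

bond 4 |Sf1  (Sf1 (Sf) sets flow on bond)
bond 2 |I1  (I1 integral (f out))
bond 0 |J1  (only one effort-in slot at J1)
bond 1 |J2  (J2 needs exactly one e-in)
bond 3 |J3  (J3 needs exactly one e-in)

b0 stroke→J1
b1 stroke→J2
b2 stroke→I1
b3 stroke→J3
b4 stroke→Sf1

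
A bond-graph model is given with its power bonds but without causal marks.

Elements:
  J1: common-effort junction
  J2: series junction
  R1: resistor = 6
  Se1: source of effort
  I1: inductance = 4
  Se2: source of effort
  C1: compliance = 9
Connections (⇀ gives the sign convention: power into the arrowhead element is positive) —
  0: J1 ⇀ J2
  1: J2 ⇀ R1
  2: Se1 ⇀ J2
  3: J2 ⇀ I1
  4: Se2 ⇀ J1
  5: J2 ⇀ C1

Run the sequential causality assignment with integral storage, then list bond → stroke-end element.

β2 |J2  (Se1: effort source, stroke at far end)
β4 |J1  (Se2 fixes effort; stroke away)
β0 |J2  (0-jn J1 has e-setter on 4)
β3 |I1  (prefer integral on I1)
β1 |J2  (1-jn J2 has f-setter on 3)
β5 |J2  (J2 flow already set via bond 3)

β0 →J2
β1 →J2
β2 →J2
β3 →I1
β4 →J1
β5 →J2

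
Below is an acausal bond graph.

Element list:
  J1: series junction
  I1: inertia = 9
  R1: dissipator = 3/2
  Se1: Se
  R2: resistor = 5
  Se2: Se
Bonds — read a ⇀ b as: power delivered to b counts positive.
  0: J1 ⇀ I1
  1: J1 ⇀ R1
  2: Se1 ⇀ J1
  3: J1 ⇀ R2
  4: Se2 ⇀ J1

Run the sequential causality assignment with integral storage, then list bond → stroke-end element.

b0 stroke at I1
b1 stroke at J1
b2 stroke at J1
b3 stroke at J1
b4 stroke at J1

β2 stroke→J1  (Se1: effort source, stroke at far end)
β4 stroke→J1  (Se2 (Se) sets effort on bond)
β0 stroke→I1  (I1: I, integral causality)
β1 stroke→J1  (1-jn J1 has f-setter on 0)
β3 stroke→J1  (common-f at J1 fixed by 0)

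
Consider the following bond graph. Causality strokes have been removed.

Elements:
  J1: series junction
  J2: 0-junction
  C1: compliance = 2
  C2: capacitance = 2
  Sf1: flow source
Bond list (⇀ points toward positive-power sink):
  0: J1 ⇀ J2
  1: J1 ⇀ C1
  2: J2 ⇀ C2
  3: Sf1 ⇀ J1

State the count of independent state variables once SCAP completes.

bond 3 stroke→Sf1  (Sf1 (Sf) sets flow on bond)
bond 0 stroke→J1  (J1: bond 3 brought flow, rest push out)
bond 1 stroke→J1  (1-jn J1 has f-setter on 3)
bond 2 stroke→J2  (J2: last free bond brings effort in)

2  (C1, C2 all integral)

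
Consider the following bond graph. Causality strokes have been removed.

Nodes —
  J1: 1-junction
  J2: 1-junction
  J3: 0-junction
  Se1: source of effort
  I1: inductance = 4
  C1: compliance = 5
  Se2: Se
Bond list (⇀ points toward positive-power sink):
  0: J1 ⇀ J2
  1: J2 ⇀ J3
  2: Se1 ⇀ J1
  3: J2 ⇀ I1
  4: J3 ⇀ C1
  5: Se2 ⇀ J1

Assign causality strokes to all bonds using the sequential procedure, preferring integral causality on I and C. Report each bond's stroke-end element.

β0 stroke at J2
β1 stroke at J2
β2 stroke at J1
β3 stroke at I1
β4 stroke at J3
β5 stroke at J1

b2 →J1  (source Se1 imposes e)
b5 →J1  (Se2 fixes effort; stroke away)
b0 →J2  (only one flow-in slot at J1)
b3 →I1  (prefer integral on I1)
b1 →J2  (J2 flow already set via bond 3)
b4 →J3  (J3: last free bond brings effort in)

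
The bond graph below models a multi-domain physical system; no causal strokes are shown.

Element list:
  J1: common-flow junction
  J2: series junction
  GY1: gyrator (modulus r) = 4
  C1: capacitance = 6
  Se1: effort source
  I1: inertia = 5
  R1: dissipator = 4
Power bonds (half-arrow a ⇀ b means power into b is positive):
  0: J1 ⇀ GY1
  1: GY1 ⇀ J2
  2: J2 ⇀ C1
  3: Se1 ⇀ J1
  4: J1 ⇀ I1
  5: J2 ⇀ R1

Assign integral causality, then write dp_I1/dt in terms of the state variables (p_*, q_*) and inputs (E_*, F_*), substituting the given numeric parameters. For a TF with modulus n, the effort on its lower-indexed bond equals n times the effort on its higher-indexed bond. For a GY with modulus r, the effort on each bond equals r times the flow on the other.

dp_I1/dt = E_Se1 - 4*p_I1/5 + q_C1/6

β3 |J1  (Se1 fixes effort; stroke away)
β2 |J2  (C1 integral (e out))
β4 |I1  (I1 outputs flow p/I1)
β0 |J1  (1-jn J1 has f-setter on 4)
β1 |J2  (GY GY1: same side as bond 0)
β5 |R1  (closing 1-jn rule on J2)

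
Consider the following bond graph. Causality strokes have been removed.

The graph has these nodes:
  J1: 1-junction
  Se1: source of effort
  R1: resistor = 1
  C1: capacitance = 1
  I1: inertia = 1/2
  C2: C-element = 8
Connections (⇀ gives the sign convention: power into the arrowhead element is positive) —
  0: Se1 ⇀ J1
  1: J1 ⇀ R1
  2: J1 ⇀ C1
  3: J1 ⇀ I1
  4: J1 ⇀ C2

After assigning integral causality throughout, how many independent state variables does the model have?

β0 |J1  (Se1 (Se) sets effort on bond)
β2 |J1  (C1 integral (e out))
β3 |I1  (I1 integral (f out))
β1 |J1  (1-jn J1 has f-setter on 3)
β4 |J1  (common-f at J1 fixed by 3)

3  (C1, C2, I1 all integral)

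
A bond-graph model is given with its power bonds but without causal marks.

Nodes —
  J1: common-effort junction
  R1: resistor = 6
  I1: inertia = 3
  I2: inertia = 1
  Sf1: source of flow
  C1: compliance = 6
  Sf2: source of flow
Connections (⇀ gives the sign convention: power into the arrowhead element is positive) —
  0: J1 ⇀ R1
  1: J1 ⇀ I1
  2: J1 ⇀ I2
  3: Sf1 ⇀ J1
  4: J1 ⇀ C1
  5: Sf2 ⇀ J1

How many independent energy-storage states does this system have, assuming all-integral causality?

3  (C1, I1, I2 all integral)

β3 stroke at Sf1  (source Sf1 imposes f)
β5 stroke at Sf2  (Sf2 (Sf) sets flow on bond)
β1 stroke at I1  (I1 integral (f out))
β2 stroke at I2  (prefer integral on I2)
β4 stroke at J1  (C1: C, integral causality)
β0 stroke at R1  (common-e at J1 fixed by 4)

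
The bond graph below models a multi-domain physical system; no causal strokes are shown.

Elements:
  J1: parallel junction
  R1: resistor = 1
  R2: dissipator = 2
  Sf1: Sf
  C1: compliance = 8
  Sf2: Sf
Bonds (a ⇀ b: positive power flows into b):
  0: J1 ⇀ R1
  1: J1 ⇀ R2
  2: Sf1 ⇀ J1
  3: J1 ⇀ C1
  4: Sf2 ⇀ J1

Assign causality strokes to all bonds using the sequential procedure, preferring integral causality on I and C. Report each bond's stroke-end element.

#2 stroke at Sf1  (Sf1: flow source, stroke at near end)
#4 stroke at Sf2  (Sf2 (Sf) sets flow on bond)
#3 stroke at J1  (prefer integral on C1)
#0 stroke at R1  (J1 effort already set via bond 3)
#1 stroke at R2  (J1 effort already set via bond 3)

#0 stroke→R1
#1 stroke→R2
#2 stroke→Sf1
#3 stroke→J1
#4 stroke→Sf2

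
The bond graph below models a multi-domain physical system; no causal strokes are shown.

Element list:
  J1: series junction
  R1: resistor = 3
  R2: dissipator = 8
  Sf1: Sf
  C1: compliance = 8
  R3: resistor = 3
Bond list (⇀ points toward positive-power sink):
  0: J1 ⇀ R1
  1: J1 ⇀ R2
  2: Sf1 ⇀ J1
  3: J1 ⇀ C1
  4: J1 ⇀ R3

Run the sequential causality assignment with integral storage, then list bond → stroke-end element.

β2 stroke at Sf1  (Sf1 (Sf) sets flow on bond)
β0 stroke at J1  (J1 flow already set via bond 2)
β1 stroke at J1  (common-f at J1 fixed by 2)
β3 stroke at J1  (J1: bond 2 brought flow, rest push out)
β4 stroke at J1  (J1 flow already set via bond 2)

#0 stroke at J1
#1 stroke at J1
#2 stroke at Sf1
#3 stroke at J1
#4 stroke at J1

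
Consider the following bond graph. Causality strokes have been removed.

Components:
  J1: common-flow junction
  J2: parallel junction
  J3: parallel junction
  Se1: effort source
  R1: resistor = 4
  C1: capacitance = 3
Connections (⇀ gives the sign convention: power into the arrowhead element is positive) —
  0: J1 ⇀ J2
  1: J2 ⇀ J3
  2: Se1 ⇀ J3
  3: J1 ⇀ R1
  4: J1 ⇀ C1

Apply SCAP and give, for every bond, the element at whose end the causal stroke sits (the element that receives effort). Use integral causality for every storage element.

bond 0 stroke at J1
bond 1 stroke at J2
bond 2 stroke at J3
bond 3 stroke at R1
bond 4 stroke at J1

β2 →J3  (Se1 fixes effort; stroke away)
β1 →J2  (0-jn J3 has e-setter on 2)
β0 →J1  (0-jn J2 has e-setter on 1)
β4 →J1  (C1 outputs effort q/C1)
β3 →R1  (only one flow-in slot at J1)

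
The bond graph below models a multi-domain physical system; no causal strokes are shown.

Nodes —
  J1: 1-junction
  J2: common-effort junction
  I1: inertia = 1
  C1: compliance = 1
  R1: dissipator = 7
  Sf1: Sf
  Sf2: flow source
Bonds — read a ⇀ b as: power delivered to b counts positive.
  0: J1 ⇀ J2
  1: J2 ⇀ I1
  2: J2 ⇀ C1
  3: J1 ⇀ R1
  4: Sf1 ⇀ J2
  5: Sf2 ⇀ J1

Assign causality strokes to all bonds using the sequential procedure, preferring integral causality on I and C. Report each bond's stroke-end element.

bond 4 |Sf1  (Sf1 (Sf) sets flow on bond)
bond 5 |Sf2  (Sf2 fixes flow; stroke at Sf2)
bond 0 |J1  (1-jn J1 has f-setter on 5)
bond 3 |J1  (1-jn J1 has f-setter on 5)
bond 1 |I1  (prefer integral on I1)
bond 2 |J2  (J2 needs exactly one e-in)

b0 →J1
b1 →I1
b2 →J2
b3 →J1
b4 →Sf1
b5 →Sf2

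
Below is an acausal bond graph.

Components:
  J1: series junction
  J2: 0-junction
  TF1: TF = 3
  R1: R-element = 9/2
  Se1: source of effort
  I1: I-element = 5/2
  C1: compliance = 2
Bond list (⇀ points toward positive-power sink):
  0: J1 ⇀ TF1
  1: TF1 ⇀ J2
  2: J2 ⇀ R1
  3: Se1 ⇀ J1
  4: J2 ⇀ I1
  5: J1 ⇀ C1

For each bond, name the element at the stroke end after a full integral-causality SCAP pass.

b3 |J1  (Se1 fixes effort; stroke away)
b4 |I1  (prefer integral on I1)
b5 |J1  (C1: C, integral causality)
b0 |TF1  (closing 1-jn rule on J1)
b1 |J2  (through TF1, causality passes straight; one stroke at TF1)
b2 |R1  (common-e at J2 fixed by 1)

b0 →TF1
b1 →J2
b2 →R1
b3 →J1
b4 →I1
b5 →J1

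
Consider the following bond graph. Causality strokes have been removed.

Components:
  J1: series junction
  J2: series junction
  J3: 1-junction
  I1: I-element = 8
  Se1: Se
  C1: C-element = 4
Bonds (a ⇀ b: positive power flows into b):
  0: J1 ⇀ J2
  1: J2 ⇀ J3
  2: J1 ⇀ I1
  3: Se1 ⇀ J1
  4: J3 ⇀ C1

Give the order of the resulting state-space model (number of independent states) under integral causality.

2  (C1, I1 all integral)

b3 |J1  (Se1 fixes effort; stroke away)
b2 |I1  (I1 integral (f out))
b0 |J1  (J1 flow already set via bond 2)
b1 |J2  (1-jn J2 has f-setter on 0)
b4 |J3  (common-f at J3 fixed by 1)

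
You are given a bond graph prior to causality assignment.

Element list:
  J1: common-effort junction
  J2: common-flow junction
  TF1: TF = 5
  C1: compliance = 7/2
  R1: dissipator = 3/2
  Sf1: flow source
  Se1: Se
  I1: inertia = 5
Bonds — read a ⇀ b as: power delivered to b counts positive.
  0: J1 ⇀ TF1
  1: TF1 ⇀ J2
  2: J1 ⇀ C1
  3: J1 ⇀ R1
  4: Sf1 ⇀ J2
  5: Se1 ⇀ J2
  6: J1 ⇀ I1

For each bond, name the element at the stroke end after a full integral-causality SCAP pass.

β0 stroke→TF1
β1 stroke→J2
β2 stroke→J1
β3 stroke→R1
β4 stroke→Sf1
β5 stroke→J2
β6 stroke→I1

b4 stroke at Sf1  (source Sf1 imposes f)
b5 stroke at J2  (source Se1 imposes e)
b1 stroke at J2  (1-jn J2 has f-setter on 4)
b0 stroke at TF1  (TF TF1: opposite of bond 1)
b2 stroke at J1  (C1 integral (e out))
b3 stroke at R1  (0-jn J1 has e-setter on 2)
b6 stroke at I1  (J1: bond 2 brought effort, rest push out)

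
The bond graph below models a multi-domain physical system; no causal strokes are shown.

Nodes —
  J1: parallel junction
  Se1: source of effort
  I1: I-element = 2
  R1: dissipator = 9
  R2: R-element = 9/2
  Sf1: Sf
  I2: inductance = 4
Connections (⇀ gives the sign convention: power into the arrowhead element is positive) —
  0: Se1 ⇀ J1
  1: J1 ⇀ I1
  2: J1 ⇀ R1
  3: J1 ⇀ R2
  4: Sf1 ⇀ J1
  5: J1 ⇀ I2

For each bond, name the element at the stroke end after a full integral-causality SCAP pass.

β0 →J1
β1 →I1
β2 →R1
β3 →R2
β4 →Sf1
β5 →I2

b0 |J1  (Se1 fixes effort; stroke away)
b4 |Sf1  (Sf1 (Sf) sets flow on bond)
b1 |I1  (common-e at J1 fixed by 0)
b2 |R1  (J1: bond 0 brought effort, rest push out)
b3 |R2  (0-jn J1 has e-setter on 0)
b5 |I2  (J1 effort already set via bond 0)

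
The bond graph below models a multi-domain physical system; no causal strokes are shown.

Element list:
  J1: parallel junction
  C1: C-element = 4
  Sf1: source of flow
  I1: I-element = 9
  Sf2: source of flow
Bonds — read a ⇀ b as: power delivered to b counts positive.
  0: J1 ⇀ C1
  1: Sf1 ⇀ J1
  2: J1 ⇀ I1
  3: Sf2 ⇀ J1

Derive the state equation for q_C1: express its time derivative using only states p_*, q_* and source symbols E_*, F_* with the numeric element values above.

#1 →Sf1  (Sf1 fixes flow; stroke at Sf1)
#3 →Sf2  (Sf2: flow source, stroke at near end)
#0 →J1  (C1 integral (e out))
#2 →I1  (0-jn J1 has e-setter on 0)

dq_C1/dt = F_Sf1 + F_Sf2 - p_I1/9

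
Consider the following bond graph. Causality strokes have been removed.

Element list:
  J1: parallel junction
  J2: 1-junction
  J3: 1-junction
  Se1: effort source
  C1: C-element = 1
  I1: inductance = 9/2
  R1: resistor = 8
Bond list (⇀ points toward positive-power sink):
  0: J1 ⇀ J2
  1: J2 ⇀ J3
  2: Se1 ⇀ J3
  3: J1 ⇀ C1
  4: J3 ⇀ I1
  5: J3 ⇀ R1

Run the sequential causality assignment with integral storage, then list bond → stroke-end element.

b2 →J3  (source Se1 imposes e)
b3 →J1  (C1: C, integral causality)
b0 →J2  (common-e at J1 fixed by 3)
b1 →J3  (only one flow-in slot at J2)
b4 →I1  (prefer integral on I1)
b5 →J3  (J3 flow already set via bond 4)

bond 0 →J2
bond 1 →J3
bond 2 →J3
bond 3 →J1
bond 4 →I1
bond 5 →J3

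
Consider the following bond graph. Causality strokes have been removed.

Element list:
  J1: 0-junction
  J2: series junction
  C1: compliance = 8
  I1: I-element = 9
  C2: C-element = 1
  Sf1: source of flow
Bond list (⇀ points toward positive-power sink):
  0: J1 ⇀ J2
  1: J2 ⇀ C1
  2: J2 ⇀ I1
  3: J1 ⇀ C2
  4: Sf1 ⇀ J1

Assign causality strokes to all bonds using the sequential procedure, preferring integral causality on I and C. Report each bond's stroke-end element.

b4 stroke→Sf1  (source Sf1 imposes f)
b1 stroke→J2  (C1: C, integral causality)
b2 stroke→I1  (I1 integral (f out))
b0 stroke→J2  (1-jn J2 has f-setter on 2)
b3 stroke→J1  (only one effort-in slot at J1)

b0 →J2
b1 →J2
b2 →I1
b3 →J1
b4 →Sf1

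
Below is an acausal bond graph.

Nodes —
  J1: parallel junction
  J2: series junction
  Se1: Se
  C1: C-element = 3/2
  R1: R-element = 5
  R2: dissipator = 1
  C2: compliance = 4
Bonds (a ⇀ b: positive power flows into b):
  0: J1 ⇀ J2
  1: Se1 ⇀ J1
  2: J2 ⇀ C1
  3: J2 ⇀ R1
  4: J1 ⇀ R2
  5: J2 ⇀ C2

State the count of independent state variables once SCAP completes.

2  (C1, C2 all integral)

β1 |J1  (Se1: effort source, stroke at far end)
β0 |J2  (common-e at J1 fixed by 1)
β4 |R2  (J1 effort already set via bond 1)
β2 |J2  (prefer integral on C1)
β5 |J2  (C2: C, integral causality)
β3 |R1  (closing 1-jn rule on J2)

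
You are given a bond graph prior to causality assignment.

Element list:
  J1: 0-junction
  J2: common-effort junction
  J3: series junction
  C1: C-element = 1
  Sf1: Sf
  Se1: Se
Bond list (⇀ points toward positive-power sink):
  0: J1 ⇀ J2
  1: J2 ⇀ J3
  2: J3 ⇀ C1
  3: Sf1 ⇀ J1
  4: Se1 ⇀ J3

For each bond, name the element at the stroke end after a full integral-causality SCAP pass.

b3 |Sf1  (Sf1: flow source, stroke at near end)
b4 |J3  (source Se1 imposes e)
b0 |J1  (J1: last free bond brings effort in)
b1 |J2  (J2 needs exactly one e-in)
b2 |J3  (J3: bond 1 brought flow, rest push out)

bond 0 →J1
bond 1 →J2
bond 2 →J3
bond 3 →Sf1
bond 4 →J3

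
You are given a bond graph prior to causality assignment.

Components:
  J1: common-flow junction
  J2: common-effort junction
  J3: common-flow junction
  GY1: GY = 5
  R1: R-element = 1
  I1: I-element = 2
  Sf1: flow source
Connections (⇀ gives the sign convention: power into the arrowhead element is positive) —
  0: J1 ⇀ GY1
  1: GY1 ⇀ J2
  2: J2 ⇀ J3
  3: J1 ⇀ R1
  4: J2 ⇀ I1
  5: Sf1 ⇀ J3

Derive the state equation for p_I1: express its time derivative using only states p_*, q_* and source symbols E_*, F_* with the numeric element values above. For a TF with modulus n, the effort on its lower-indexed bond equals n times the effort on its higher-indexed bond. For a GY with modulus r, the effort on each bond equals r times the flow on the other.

β5 stroke at Sf1  (Sf1 (Sf) sets flow on bond)
β2 stroke at J3  (common-f at J3 fixed by 5)
β4 stroke at I1  (prefer integral on I1)
β1 stroke at J2  (closing 0-jn rule on J2)
β0 stroke at J1  (GY1: gyrator matches bond 1)
β3 stroke at R1  (only one flow-in slot at J1)

dp_I1/dt = -25*F_Sf1 - 25*p_I1/2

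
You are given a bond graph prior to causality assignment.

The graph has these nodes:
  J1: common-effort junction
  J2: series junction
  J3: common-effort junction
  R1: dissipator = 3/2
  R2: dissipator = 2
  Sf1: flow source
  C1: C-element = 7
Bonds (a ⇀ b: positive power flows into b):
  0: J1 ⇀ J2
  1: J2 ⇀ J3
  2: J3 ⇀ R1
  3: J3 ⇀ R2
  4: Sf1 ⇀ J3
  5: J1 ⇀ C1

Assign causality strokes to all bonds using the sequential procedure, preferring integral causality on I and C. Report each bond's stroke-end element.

#4 stroke at Sf1  (Sf1 (Sf) sets flow on bond)
#5 stroke at J1  (C1 integral (e out))
#0 stroke at J2  (J1 effort already set via bond 5)
#1 stroke at J3  (J2 needs exactly one f-in)
#2 stroke at R1  (J3 effort already set via bond 1)
#3 stroke at R2  (J3 effort already set via bond 1)

β0 →J2
β1 →J3
β2 →R1
β3 →R2
β4 →Sf1
β5 →J1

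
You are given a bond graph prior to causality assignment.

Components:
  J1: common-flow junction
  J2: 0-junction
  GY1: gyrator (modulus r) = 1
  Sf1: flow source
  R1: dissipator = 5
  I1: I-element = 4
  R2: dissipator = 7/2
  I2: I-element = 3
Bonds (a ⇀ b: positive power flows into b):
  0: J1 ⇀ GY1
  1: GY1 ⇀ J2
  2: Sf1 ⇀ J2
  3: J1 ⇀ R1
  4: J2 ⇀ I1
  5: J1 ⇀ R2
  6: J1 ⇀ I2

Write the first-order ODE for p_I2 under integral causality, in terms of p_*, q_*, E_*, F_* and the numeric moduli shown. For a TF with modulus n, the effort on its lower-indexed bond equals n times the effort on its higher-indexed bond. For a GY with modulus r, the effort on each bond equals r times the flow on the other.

#2 →Sf1  (source Sf1 imposes f)
#4 →I1  (I1: I, integral causality)
#1 →J2  (closing 0-jn rule on J2)
#0 →J1  (GY GY1: same side as bond 1)
#6 →I2  (prefer integral on I2)
#3 →J1  (J1: bond 6 brought flow, rest push out)
#5 →J1  (J1 flow already set via bond 6)

dp_I2/dt = F_Sf1 - p_I1/4 - 17*p_I2/6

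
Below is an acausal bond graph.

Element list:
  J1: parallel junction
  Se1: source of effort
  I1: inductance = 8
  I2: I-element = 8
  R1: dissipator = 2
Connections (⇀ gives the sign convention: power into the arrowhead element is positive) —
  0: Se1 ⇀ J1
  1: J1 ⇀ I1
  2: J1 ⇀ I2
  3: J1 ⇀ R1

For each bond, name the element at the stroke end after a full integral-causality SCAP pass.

#0 stroke at J1  (Se1 (Se) sets effort on bond)
#1 stroke at I1  (J1: bond 0 brought effort, rest push out)
#2 stroke at I2  (0-jn J1 has e-setter on 0)
#3 stroke at R1  (0-jn J1 has e-setter on 0)

bond 0 stroke at J1
bond 1 stroke at I1
bond 2 stroke at I2
bond 3 stroke at R1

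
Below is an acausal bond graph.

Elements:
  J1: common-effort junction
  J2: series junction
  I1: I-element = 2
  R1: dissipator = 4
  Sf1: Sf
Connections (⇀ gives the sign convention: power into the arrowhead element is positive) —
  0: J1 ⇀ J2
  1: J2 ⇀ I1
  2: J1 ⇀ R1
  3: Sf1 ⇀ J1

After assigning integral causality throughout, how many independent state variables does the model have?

bond 3 stroke at Sf1  (source Sf1 imposes f)
bond 1 stroke at I1  (I1 integral (f out))
bond 0 stroke at J2  (J2 flow already set via bond 1)
bond 2 stroke at J1  (J1 needs exactly one e-in)

1  (I1 all integral)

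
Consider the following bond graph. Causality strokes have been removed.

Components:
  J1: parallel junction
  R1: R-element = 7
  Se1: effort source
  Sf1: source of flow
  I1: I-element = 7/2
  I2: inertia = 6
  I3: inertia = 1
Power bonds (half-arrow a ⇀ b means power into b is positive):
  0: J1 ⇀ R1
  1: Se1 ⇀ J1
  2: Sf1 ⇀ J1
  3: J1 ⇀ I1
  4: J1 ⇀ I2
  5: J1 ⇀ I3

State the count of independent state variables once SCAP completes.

3  (I1, I2, I3 all integral)

β1 →J1  (Se1 fixes effort; stroke away)
β2 →Sf1  (source Sf1 imposes f)
β0 →R1  (common-e at J1 fixed by 1)
β3 →I1  (common-e at J1 fixed by 1)
β4 →I2  (0-jn J1 has e-setter on 1)
β5 →I3  (common-e at J1 fixed by 1)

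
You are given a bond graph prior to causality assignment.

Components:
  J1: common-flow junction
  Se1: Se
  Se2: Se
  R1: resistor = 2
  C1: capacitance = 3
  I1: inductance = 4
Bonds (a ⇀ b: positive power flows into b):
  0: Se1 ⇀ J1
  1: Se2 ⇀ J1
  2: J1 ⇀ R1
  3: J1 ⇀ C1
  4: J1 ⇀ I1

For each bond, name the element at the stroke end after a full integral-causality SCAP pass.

b0 stroke→J1  (source Se1 imposes e)
b1 stroke→J1  (Se2: effort source, stroke at far end)
b3 stroke→J1  (C1 outputs effort q/C1)
b4 stroke→I1  (I1: I, integral causality)
b2 stroke→J1  (1-jn J1 has f-setter on 4)

b0 stroke→J1
b1 stroke→J1
b2 stroke→J1
b3 stroke→J1
b4 stroke→I1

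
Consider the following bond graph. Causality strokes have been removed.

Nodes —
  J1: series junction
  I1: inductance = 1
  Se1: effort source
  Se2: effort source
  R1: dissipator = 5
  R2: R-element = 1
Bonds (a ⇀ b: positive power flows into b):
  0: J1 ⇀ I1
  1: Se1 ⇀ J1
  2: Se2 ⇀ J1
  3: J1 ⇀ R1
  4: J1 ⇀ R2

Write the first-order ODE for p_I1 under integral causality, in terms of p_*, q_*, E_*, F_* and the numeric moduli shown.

dp_I1/dt = E_Se1 + E_Se2 - 6*p_I1

bond 1 stroke→J1  (Se1: effort source, stroke at far end)
bond 2 stroke→J1  (Se2: effort source, stroke at far end)
bond 0 stroke→I1  (I1: I, integral causality)
bond 3 stroke→J1  (J1: bond 0 brought flow, rest push out)
bond 4 stroke→J1  (J1 flow already set via bond 0)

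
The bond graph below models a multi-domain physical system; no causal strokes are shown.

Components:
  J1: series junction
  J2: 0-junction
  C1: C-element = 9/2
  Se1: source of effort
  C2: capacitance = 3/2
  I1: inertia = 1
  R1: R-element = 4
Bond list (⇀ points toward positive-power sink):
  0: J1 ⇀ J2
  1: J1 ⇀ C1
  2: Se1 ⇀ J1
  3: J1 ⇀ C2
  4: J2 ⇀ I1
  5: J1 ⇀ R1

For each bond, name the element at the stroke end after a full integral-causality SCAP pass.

β0 →J2
β1 →J1
β2 →J1
β3 →J1
β4 →I1
β5 →J1

β2 |J1  (source Se1 imposes e)
β1 |J1  (C1 integral (e out))
β3 |J1  (C2 integral (e out))
β4 |I1  (I1 integral (f out))
β0 |J2  (J2 needs exactly one e-in)
β5 |J1  (common-f at J1 fixed by 0)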